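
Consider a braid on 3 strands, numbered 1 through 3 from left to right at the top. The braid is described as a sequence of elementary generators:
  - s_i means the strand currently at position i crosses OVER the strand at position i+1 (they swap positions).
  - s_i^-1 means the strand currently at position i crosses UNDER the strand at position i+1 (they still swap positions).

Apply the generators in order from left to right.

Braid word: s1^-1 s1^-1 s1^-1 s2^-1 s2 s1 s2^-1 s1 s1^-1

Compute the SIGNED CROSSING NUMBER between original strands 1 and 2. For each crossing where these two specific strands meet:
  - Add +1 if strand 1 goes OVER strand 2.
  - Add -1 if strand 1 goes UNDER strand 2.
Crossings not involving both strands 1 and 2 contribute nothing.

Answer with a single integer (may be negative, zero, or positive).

Gen 1: 1 under 2. Both 1&2? yes. Contrib: -1. Sum: -1
Gen 2: 2 under 1. Both 1&2? yes. Contrib: +1. Sum: 0
Gen 3: 1 under 2. Both 1&2? yes. Contrib: -1. Sum: -1
Gen 4: crossing 1x3. Both 1&2? no. Sum: -1
Gen 5: crossing 3x1. Both 1&2? no. Sum: -1
Gen 6: 2 over 1. Both 1&2? yes. Contrib: -1. Sum: -2
Gen 7: crossing 2x3. Both 1&2? no. Sum: -2
Gen 8: crossing 1x3. Both 1&2? no. Sum: -2
Gen 9: crossing 3x1. Both 1&2? no. Sum: -2

Answer: -2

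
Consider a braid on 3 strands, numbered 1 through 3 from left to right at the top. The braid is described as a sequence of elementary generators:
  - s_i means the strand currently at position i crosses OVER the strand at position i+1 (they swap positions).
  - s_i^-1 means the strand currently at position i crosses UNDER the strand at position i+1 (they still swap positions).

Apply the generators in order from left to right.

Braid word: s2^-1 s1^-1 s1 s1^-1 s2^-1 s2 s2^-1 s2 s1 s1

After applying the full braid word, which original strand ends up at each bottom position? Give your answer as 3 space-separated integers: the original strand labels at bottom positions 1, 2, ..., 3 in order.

Answer: 3 1 2

Derivation:
Gen 1 (s2^-1): strand 2 crosses under strand 3. Perm now: [1 3 2]
Gen 2 (s1^-1): strand 1 crosses under strand 3. Perm now: [3 1 2]
Gen 3 (s1): strand 3 crosses over strand 1. Perm now: [1 3 2]
Gen 4 (s1^-1): strand 1 crosses under strand 3. Perm now: [3 1 2]
Gen 5 (s2^-1): strand 1 crosses under strand 2. Perm now: [3 2 1]
Gen 6 (s2): strand 2 crosses over strand 1. Perm now: [3 1 2]
Gen 7 (s2^-1): strand 1 crosses under strand 2. Perm now: [3 2 1]
Gen 8 (s2): strand 2 crosses over strand 1. Perm now: [3 1 2]
Gen 9 (s1): strand 3 crosses over strand 1. Perm now: [1 3 2]
Gen 10 (s1): strand 1 crosses over strand 3. Perm now: [3 1 2]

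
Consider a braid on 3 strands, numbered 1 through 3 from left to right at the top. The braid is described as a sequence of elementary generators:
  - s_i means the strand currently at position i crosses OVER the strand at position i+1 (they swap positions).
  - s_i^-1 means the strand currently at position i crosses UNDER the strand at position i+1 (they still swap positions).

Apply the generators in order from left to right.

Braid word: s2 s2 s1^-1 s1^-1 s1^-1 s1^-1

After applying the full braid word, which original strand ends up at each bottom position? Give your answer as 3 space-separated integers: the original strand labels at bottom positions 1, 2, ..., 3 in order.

Answer: 1 2 3

Derivation:
Gen 1 (s2): strand 2 crosses over strand 3. Perm now: [1 3 2]
Gen 2 (s2): strand 3 crosses over strand 2. Perm now: [1 2 3]
Gen 3 (s1^-1): strand 1 crosses under strand 2. Perm now: [2 1 3]
Gen 4 (s1^-1): strand 2 crosses under strand 1. Perm now: [1 2 3]
Gen 5 (s1^-1): strand 1 crosses under strand 2. Perm now: [2 1 3]
Gen 6 (s1^-1): strand 2 crosses under strand 1. Perm now: [1 2 3]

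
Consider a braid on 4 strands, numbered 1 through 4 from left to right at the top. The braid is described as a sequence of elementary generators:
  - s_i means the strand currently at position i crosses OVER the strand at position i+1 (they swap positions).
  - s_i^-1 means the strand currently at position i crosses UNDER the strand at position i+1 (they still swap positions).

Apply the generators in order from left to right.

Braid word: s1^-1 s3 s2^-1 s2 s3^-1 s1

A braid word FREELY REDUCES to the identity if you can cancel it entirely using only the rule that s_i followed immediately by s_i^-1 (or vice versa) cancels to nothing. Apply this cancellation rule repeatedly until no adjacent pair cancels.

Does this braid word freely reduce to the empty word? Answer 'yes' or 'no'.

Gen 1 (s1^-1): push. Stack: [s1^-1]
Gen 2 (s3): push. Stack: [s1^-1 s3]
Gen 3 (s2^-1): push. Stack: [s1^-1 s3 s2^-1]
Gen 4 (s2): cancels prior s2^-1. Stack: [s1^-1 s3]
Gen 5 (s3^-1): cancels prior s3. Stack: [s1^-1]
Gen 6 (s1): cancels prior s1^-1. Stack: []
Reduced word: (empty)

Answer: yes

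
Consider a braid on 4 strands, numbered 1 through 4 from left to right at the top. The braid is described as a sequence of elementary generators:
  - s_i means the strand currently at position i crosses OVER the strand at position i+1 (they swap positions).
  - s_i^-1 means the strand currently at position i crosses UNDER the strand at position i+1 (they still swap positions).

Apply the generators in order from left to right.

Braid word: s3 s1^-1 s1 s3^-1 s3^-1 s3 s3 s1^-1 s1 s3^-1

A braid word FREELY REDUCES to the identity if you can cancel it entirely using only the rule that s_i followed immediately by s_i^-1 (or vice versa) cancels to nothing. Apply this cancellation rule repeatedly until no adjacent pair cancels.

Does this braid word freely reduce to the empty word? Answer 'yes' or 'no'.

Gen 1 (s3): push. Stack: [s3]
Gen 2 (s1^-1): push. Stack: [s3 s1^-1]
Gen 3 (s1): cancels prior s1^-1. Stack: [s3]
Gen 4 (s3^-1): cancels prior s3. Stack: []
Gen 5 (s3^-1): push. Stack: [s3^-1]
Gen 6 (s3): cancels prior s3^-1. Stack: []
Gen 7 (s3): push. Stack: [s3]
Gen 8 (s1^-1): push. Stack: [s3 s1^-1]
Gen 9 (s1): cancels prior s1^-1. Stack: [s3]
Gen 10 (s3^-1): cancels prior s3. Stack: []
Reduced word: (empty)

Answer: yes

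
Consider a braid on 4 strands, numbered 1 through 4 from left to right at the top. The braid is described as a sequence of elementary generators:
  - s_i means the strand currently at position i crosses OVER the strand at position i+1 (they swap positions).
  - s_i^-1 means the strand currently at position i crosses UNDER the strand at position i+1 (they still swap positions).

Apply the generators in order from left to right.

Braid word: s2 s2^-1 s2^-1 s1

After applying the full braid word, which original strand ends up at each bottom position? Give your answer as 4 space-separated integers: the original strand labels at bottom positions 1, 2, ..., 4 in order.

Gen 1 (s2): strand 2 crosses over strand 3. Perm now: [1 3 2 4]
Gen 2 (s2^-1): strand 3 crosses under strand 2. Perm now: [1 2 3 4]
Gen 3 (s2^-1): strand 2 crosses under strand 3. Perm now: [1 3 2 4]
Gen 4 (s1): strand 1 crosses over strand 3. Perm now: [3 1 2 4]

Answer: 3 1 2 4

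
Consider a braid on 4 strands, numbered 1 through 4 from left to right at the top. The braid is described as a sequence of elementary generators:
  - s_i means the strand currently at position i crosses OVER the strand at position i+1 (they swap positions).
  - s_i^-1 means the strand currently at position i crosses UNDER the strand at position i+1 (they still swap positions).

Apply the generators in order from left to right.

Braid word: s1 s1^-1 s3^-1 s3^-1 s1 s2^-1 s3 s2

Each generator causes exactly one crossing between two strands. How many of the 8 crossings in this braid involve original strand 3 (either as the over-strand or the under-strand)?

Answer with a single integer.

Answer: 4

Derivation:
Gen 1: crossing 1x2. Involves strand 3? no. Count so far: 0
Gen 2: crossing 2x1. Involves strand 3? no. Count so far: 0
Gen 3: crossing 3x4. Involves strand 3? yes. Count so far: 1
Gen 4: crossing 4x3. Involves strand 3? yes. Count so far: 2
Gen 5: crossing 1x2. Involves strand 3? no. Count so far: 2
Gen 6: crossing 1x3. Involves strand 3? yes. Count so far: 3
Gen 7: crossing 1x4. Involves strand 3? no. Count so far: 3
Gen 8: crossing 3x4. Involves strand 3? yes. Count so far: 4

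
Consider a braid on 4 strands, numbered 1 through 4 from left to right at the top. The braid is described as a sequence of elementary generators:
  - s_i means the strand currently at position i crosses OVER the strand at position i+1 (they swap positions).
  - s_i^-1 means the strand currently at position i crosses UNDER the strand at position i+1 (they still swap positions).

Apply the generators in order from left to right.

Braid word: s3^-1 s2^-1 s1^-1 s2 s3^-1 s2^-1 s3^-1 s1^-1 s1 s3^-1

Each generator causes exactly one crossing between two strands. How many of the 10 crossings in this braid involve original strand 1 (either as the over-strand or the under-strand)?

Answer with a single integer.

Answer: 5

Derivation:
Gen 1: crossing 3x4. Involves strand 1? no. Count so far: 0
Gen 2: crossing 2x4. Involves strand 1? no. Count so far: 0
Gen 3: crossing 1x4. Involves strand 1? yes. Count so far: 1
Gen 4: crossing 1x2. Involves strand 1? yes. Count so far: 2
Gen 5: crossing 1x3. Involves strand 1? yes. Count so far: 3
Gen 6: crossing 2x3. Involves strand 1? no. Count so far: 3
Gen 7: crossing 2x1. Involves strand 1? yes. Count so far: 4
Gen 8: crossing 4x3. Involves strand 1? no. Count so far: 4
Gen 9: crossing 3x4. Involves strand 1? no. Count so far: 4
Gen 10: crossing 1x2. Involves strand 1? yes. Count so far: 5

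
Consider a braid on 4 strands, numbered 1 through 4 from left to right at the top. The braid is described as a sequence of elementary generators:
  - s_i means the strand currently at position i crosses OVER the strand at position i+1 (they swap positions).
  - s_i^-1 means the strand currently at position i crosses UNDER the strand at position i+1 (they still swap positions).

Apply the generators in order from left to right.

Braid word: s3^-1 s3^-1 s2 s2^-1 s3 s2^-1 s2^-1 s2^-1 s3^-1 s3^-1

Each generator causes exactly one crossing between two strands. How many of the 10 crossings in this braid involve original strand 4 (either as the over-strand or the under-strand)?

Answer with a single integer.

Gen 1: crossing 3x4. Involves strand 4? yes. Count so far: 1
Gen 2: crossing 4x3. Involves strand 4? yes. Count so far: 2
Gen 3: crossing 2x3. Involves strand 4? no. Count so far: 2
Gen 4: crossing 3x2. Involves strand 4? no. Count so far: 2
Gen 5: crossing 3x4. Involves strand 4? yes. Count so far: 3
Gen 6: crossing 2x4. Involves strand 4? yes. Count so far: 4
Gen 7: crossing 4x2. Involves strand 4? yes. Count so far: 5
Gen 8: crossing 2x4. Involves strand 4? yes. Count so far: 6
Gen 9: crossing 2x3. Involves strand 4? no. Count so far: 6
Gen 10: crossing 3x2. Involves strand 4? no. Count so far: 6

Answer: 6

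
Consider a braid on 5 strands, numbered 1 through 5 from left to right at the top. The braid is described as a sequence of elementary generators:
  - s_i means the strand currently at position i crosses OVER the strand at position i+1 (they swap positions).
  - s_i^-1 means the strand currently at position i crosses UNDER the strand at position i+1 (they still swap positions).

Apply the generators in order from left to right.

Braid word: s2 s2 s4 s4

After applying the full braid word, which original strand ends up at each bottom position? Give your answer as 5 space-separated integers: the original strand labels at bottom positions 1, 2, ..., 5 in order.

Answer: 1 2 3 4 5

Derivation:
Gen 1 (s2): strand 2 crosses over strand 3. Perm now: [1 3 2 4 5]
Gen 2 (s2): strand 3 crosses over strand 2. Perm now: [1 2 3 4 5]
Gen 3 (s4): strand 4 crosses over strand 5. Perm now: [1 2 3 5 4]
Gen 4 (s4): strand 5 crosses over strand 4. Perm now: [1 2 3 4 5]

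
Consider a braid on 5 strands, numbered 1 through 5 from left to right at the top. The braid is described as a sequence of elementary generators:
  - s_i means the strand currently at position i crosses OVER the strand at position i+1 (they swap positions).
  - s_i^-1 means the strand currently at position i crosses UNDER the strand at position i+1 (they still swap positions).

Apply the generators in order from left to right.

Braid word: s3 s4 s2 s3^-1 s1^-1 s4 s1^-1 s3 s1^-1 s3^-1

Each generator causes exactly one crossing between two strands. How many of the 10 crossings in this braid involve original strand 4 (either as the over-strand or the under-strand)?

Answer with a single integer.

Gen 1: crossing 3x4. Involves strand 4? yes. Count so far: 1
Gen 2: crossing 3x5. Involves strand 4? no. Count so far: 1
Gen 3: crossing 2x4. Involves strand 4? yes. Count so far: 2
Gen 4: crossing 2x5. Involves strand 4? no. Count so far: 2
Gen 5: crossing 1x4. Involves strand 4? yes. Count so far: 3
Gen 6: crossing 2x3. Involves strand 4? no. Count so far: 3
Gen 7: crossing 4x1. Involves strand 4? yes. Count so far: 4
Gen 8: crossing 5x3. Involves strand 4? no. Count so far: 4
Gen 9: crossing 1x4. Involves strand 4? yes. Count so far: 5
Gen 10: crossing 3x5. Involves strand 4? no. Count so far: 5

Answer: 5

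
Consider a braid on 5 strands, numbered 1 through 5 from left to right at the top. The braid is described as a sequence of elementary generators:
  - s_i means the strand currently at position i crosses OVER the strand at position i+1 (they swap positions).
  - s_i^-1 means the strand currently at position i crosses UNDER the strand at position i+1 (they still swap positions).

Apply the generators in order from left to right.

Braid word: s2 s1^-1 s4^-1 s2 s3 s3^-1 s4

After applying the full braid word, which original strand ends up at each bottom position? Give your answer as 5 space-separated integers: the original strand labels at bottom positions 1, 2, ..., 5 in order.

Gen 1 (s2): strand 2 crosses over strand 3. Perm now: [1 3 2 4 5]
Gen 2 (s1^-1): strand 1 crosses under strand 3. Perm now: [3 1 2 4 5]
Gen 3 (s4^-1): strand 4 crosses under strand 5. Perm now: [3 1 2 5 4]
Gen 4 (s2): strand 1 crosses over strand 2. Perm now: [3 2 1 5 4]
Gen 5 (s3): strand 1 crosses over strand 5. Perm now: [3 2 5 1 4]
Gen 6 (s3^-1): strand 5 crosses under strand 1. Perm now: [3 2 1 5 4]
Gen 7 (s4): strand 5 crosses over strand 4. Perm now: [3 2 1 4 5]

Answer: 3 2 1 4 5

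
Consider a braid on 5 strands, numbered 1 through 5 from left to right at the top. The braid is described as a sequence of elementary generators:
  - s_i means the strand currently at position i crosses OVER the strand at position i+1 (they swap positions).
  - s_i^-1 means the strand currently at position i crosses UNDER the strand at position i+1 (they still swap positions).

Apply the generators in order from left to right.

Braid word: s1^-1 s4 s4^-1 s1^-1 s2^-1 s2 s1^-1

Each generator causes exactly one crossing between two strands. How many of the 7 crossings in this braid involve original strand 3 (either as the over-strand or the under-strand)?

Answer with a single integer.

Answer: 2

Derivation:
Gen 1: crossing 1x2. Involves strand 3? no. Count so far: 0
Gen 2: crossing 4x5. Involves strand 3? no. Count so far: 0
Gen 3: crossing 5x4. Involves strand 3? no. Count so far: 0
Gen 4: crossing 2x1. Involves strand 3? no. Count so far: 0
Gen 5: crossing 2x3. Involves strand 3? yes. Count so far: 1
Gen 6: crossing 3x2. Involves strand 3? yes. Count so far: 2
Gen 7: crossing 1x2. Involves strand 3? no. Count so far: 2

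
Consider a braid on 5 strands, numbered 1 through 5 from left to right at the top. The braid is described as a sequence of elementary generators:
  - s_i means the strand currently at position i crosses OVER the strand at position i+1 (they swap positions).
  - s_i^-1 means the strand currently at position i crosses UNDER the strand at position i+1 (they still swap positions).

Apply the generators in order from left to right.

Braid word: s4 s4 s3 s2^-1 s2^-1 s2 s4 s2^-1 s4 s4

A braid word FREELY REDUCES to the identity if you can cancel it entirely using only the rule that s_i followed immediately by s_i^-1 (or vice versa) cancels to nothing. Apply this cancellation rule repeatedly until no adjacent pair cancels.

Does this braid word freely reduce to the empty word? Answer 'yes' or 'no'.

Gen 1 (s4): push. Stack: [s4]
Gen 2 (s4): push. Stack: [s4 s4]
Gen 3 (s3): push. Stack: [s4 s4 s3]
Gen 4 (s2^-1): push. Stack: [s4 s4 s3 s2^-1]
Gen 5 (s2^-1): push. Stack: [s4 s4 s3 s2^-1 s2^-1]
Gen 6 (s2): cancels prior s2^-1. Stack: [s4 s4 s3 s2^-1]
Gen 7 (s4): push. Stack: [s4 s4 s3 s2^-1 s4]
Gen 8 (s2^-1): push. Stack: [s4 s4 s3 s2^-1 s4 s2^-1]
Gen 9 (s4): push. Stack: [s4 s4 s3 s2^-1 s4 s2^-1 s4]
Gen 10 (s4): push. Stack: [s4 s4 s3 s2^-1 s4 s2^-1 s4 s4]
Reduced word: s4 s4 s3 s2^-1 s4 s2^-1 s4 s4

Answer: no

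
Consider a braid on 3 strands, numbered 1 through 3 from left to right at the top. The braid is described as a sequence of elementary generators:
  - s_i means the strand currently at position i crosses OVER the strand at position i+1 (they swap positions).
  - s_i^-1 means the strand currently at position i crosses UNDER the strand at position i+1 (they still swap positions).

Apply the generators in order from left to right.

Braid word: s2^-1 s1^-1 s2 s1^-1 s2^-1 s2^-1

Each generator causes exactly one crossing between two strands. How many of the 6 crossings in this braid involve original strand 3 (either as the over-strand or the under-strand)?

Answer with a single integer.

Answer: 5

Derivation:
Gen 1: crossing 2x3. Involves strand 3? yes. Count so far: 1
Gen 2: crossing 1x3. Involves strand 3? yes. Count so far: 2
Gen 3: crossing 1x2. Involves strand 3? no. Count so far: 2
Gen 4: crossing 3x2. Involves strand 3? yes. Count so far: 3
Gen 5: crossing 3x1. Involves strand 3? yes. Count so far: 4
Gen 6: crossing 1x3. Involves strand 3? yes. Count so far: 5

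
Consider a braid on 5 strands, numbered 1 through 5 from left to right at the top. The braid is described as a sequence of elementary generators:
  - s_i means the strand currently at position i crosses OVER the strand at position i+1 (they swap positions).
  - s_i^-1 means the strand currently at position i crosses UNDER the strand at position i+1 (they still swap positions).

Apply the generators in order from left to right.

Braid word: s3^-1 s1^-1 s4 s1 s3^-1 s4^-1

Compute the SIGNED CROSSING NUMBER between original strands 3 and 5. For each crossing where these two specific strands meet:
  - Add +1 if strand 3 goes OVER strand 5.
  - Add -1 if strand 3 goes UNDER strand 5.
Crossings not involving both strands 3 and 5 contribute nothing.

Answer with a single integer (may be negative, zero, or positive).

Gen 1: crossing 3x4. Both 3&5? no. Sum: 0
Gen 2: crossing 1x2. Both 3&5? no. Sum: 0
Gen 3: 3 over 5. Both 3&5? yes. Contrib: +1. Sum: 1
Gen 4: crossing 2x1. Both 3&5? no. Sum: 1
Gen 5: crossing 4x5. Both 3&5? no. Sum: 1
Gen 6: crossing 4x3. Both 3&5? no. Sum: 1

Answer: 1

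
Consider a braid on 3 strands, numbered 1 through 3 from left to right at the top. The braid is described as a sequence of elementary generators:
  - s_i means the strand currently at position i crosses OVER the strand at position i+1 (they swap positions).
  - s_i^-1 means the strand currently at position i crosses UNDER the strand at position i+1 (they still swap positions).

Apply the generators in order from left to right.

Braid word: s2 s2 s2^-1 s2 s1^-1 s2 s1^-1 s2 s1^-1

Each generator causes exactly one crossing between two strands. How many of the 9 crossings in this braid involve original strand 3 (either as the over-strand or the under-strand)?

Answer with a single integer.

Answer: 7

Derivation:
Gen 1: crossing 2x3. Involves strand 3? yes. Count so far: 1
Gen 2: crossing 3x2. Involves strand 3? yes. Count so far: 2
Gen 3: crossing 2x3. Involves strand 3? yes. Count so far: 3
Gen 4: crossing 3x2. Involves strand 3? yes. Count so far: 4
Gen 5: crossing 1x2. Involves strand 3? no. Count so far: 4
Gen 6: crossing 1x3. Involves strand 3? yes. Count so far: 5
Gen 7: crossing 2x3. Involves strand 3? yes. Count so far: 6
Gen 8: crossing 2x1. Involves strand 3? no. Count so far: 6
Gen 9: crossing 3x1. Involves strand 3? yes. Count so far: 7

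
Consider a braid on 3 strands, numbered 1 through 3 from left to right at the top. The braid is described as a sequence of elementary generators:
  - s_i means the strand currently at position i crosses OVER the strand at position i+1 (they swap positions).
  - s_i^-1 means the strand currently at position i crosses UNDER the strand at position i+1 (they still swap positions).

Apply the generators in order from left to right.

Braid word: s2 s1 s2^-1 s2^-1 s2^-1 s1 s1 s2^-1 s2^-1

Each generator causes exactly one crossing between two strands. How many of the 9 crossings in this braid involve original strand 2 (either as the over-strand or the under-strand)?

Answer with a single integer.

Gen 1: crossing 2x3. Involves strand 2? yes. Count so far: 1
Gen 2: crossing 1x3. Involves strand 2? no. Count so far: 1
Gen 3: crossing 1x2. Involves strand 2? yes. Count so far: 2
Gen 4: crossing 2x1. Involves strand 2? yes. Count so far: 3
Gen 5: crossing 1x2. Involves strand 2? yes. Count so far: 4
Gen 6: crossing 3x2. Involves strand 2? yes. Count so far: 5
Gen 7: crossing 2x3. Involves strand 2? yes. Count so far: 6
Gen 8: crossing 2x1. Involves strand 2? yes. Count so far: 7
Gen 9: crossing 1x2. Involves strand 2? yes. Count so far: 8

Answer: 8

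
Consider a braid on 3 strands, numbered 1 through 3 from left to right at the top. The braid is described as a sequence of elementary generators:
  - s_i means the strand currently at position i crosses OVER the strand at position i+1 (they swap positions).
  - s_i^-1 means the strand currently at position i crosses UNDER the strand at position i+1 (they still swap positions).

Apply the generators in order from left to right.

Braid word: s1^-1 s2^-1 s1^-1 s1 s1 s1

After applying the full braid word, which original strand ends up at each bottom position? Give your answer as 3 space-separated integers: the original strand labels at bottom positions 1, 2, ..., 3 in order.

Answer: 2 3 1

Derivation:
Gen 1 (s1^-1): strand 1 crosses under strand 2. Perm now: [2 1 3]
Gen 2 (s2^-1): strand 1 crosses under strand 3. Perm now: [2 3 1]
Gen 3 (s1^-1): strand 2 crosses under strand 3. Perm now: [3 2 1]
Gen 4 (s1): strand 3 crosses over strand 2. Perm now: [2 3 1]
Gen 5 (s1): strand 2 crosses over strand 3. Perm now: [3 2 1]
Gen 6 (s1): strand 3 crosses over strand 2. Perm now: [2 3 1]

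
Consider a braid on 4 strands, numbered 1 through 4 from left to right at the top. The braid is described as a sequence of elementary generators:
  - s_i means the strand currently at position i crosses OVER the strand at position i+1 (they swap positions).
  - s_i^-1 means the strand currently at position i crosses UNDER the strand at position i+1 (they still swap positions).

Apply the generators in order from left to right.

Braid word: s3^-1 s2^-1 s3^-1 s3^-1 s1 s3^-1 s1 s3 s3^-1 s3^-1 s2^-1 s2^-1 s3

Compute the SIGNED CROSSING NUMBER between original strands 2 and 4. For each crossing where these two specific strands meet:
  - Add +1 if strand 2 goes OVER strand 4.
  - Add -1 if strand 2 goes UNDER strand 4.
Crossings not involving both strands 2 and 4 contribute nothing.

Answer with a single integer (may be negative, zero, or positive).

Gen 1: crossing 3x4. Both 2&4? no. Sum: 0
Gen 2: 2 under 4. Both 2&4? yes. Contrib: -1. Sum: -1
Gen 3: crossing 2x3. Both 2&4? no. Sum: -1
Gen 4: crossing 3x2. Both 2&4? no. Sum: -1
Gen 5: crossing 1x4. Both 2&4? no. Sum: -1
Gen 6: crossing 2x3. Both 2&4? no. Sum: -1
Gen 7: crossing 4x1. Both 2&4? no. Sum: -1
Gen 8: crossing 3x2. Both 2&4? no. Sum: -1
Gen 9: crossing 2x3. Both 2&4? no. Sum: -1
Gen 10: crossing 3x2. Both 2&4? no. Sum: -1
Gen 11: 4 under 2. Both 2&4? yes. Contrib: +1. Sum: 0
Gen 12: 2 under 4. Both 2&4? yes. Contrib: -1. Sum: -1
Gen 13: crossing 2x3. Both 2&4? no. Sum: -1

Answer: -1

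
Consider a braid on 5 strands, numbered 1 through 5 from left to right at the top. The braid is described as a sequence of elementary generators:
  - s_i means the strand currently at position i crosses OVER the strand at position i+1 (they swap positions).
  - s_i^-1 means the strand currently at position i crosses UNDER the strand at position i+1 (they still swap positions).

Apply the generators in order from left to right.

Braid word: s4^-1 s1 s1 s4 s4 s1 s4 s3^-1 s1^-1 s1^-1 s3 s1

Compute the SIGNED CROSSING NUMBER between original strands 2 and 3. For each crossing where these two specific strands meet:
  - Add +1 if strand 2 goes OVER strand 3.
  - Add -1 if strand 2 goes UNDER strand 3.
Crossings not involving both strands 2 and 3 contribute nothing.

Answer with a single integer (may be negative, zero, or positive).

Answer: 0

Derivation:
Gen 1: crossing 4x5. Both 2&3? no. Sum: 0
Gen 2: crossing 1x2. Both 2&3? no. Sum: 0
Gen 3: crossing 2x1. Both 2&3? no. Sum: 0
Gen 4: crossing 5x4. Both 2&3? no. Sum: 0
Gen 5: crossing 4x5. Both 2&3? no. Sum: 0
Gen 6: crossing 1x2. Both 2&3? no. Sum: 0
Gen 7: crossing 5x4. Both 2&3? no. Sum: 0
Gen 8: crossing 3x4. Both 2&3? no. Sum: 0
Gen 9: crossing 2x1. Both 2&3? no. Sum: 0
Gen 10: crossing 1x2. Both 2&3? no. Sum: 0
Gen 11: crossing 4x3. Both 2&3? no. Sum: 0
Gen 12: crossing 2x1. Both 2&3? no. Sum: 0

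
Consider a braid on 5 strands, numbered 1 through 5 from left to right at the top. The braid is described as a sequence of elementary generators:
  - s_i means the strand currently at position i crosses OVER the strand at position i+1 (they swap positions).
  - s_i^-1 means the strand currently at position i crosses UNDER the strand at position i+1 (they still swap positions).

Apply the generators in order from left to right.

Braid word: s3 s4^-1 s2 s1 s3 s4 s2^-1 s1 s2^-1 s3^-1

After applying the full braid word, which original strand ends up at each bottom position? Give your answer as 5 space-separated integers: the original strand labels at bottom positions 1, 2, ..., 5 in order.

Answer: 5 1 3 4 2

Derivation:
Gen 1 (s3): strand 3 crosses over strand 4. Perm now: [1 2 4 3 5]
Gen 2 (s4^-1): strand 3 crosses under strand 5. Perm now: [1 2 4 5 3]
Gen 3 (s2): strand 2 crosses over strand 4. Perm now: [1 4 2 5 3]
Gen 4 (s1): strand 1 crosses over strand 4. Perm now: [4 1 2 5 3]
Gen 5 (s3): strand 2 crosses over strand 5. Perm now: [4 1 5 2 3]
Gen 6 (s4): strand 2 crosses over strand 3. Perm now: [4 1 5 3 2]
Gen 7 (s2^-1): strand 1 crosses under strand 5. Perm now: [4 5 1 3 2]
Gen 8 (s1): strand 4 crosses over strand 5. Perm now: [5 4 1 3 2]
Gen 9 (s2^-1): strand 4 crosses under strand 1. Perm now: [5 1 4 3 2]
Gen 10 (s3^-1): strand 4 crosses under strand 3. Perm now: [5 1 3 4 2]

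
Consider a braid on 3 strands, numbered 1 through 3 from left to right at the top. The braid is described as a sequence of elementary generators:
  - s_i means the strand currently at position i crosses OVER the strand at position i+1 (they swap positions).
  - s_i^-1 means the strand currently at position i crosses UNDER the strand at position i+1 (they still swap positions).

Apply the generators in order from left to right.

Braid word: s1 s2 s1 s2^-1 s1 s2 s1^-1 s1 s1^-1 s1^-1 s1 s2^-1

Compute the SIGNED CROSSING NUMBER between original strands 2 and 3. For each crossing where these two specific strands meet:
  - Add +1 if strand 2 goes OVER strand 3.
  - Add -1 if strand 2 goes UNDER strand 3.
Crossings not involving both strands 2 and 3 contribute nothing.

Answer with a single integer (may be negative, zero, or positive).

Gen 1: crossing 1x2. Both 2&3? no. Sum: 0
Gen 2: crossing 1x3. Both 2&3? no. Sum: 0
Gen 3: 2 over 3. Both 2&3? yes. Contrib: +1. Sum: 1
Gen 4: crossing 2x1. Both 2&3? no. Sum: 1
Gen 5: crossing 3x1. Both 2&3? no. Sum: 1
Gen 6: 3 over 2. Both 2&3? yes. Contrib: -1. Sum: 0
Gen 7: crossing 1x2. Both 2&3? no. Sum: 0
Gen 8: crossing 2x1. Both 2&3? no. Sum: 0
Gen 9: crossing 1x2. Both 2&3? no. Sum: 0
Gen 10: crossing 2x1. Both 2&3? no. Sum: 0
Gen 11: crossing 1x2. Both 2&3? no. Sum: 0
Gen 12: crossing 1x3. Both 2&3? no. Sum: 0

Answer: 0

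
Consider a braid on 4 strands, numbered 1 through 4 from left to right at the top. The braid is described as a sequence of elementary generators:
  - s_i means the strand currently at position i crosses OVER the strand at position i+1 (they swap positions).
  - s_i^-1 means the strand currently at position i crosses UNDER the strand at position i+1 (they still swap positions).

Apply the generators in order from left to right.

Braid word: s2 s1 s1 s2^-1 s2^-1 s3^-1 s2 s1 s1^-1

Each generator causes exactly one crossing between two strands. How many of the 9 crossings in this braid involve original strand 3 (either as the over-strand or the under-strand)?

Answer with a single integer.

Gen 1: crossing 2x3. Involves strand 3? yes. Count so far: 1
Gen 2: crossing 1x3. Involves strand 3? yes. Count so far: 2
Gen 3: crossing 3x1. Involves strand 3? yes. Count so far: 3
Gen 4: crossing 3x2. Involves strand 3? yes. Count so far: 4
Gen 5: crossing 2x3. Involves strand 3? yes. Count so far: 5
Gen 6: crossing 2x4. Involves strand 3? no. Count so far: 5
Gen 7: crossing 3x4. Involves strand 3? yes. Count so far: 6
Gen 8: crossing 1x4. Involves strand 3? no. Count so far: 6
Gen 9: crossing 4x1. Involves strand 3? no. Count so far: 6

Answer: 6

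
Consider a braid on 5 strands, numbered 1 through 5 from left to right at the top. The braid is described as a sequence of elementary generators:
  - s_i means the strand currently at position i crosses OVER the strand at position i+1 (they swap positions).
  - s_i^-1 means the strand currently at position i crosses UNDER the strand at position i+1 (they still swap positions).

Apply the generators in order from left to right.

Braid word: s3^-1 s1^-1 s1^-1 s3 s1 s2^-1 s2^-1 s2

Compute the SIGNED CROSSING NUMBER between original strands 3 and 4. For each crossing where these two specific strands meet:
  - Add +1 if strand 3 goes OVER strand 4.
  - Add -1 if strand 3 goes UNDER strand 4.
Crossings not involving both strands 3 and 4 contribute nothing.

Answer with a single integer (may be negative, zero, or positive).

Gen 1: 3 under 4. Both 3&4? yes. Contrib: -1. Sum: -1
Gen 2: crossing 1x2. Both 3&4? no. Sum: -1
Gen 3: crossing 2x1. Both 3&4? no. Sum: -1
Gen 4: 4 over 3. Both 3&4? yes. Contrib: -1. Sum: -2
Gen 5: crossing 1x2. Both 3&4? no. Sum: -2
Gen 6: crossing 1x3. Both 3&4? no. Sum: -2
Gen 7: crossing 3x1. Both 3&4? no. Sum: -2
Gen 8: crossing 1x3. Both 3&4? no. Sum: -2

Answer: -2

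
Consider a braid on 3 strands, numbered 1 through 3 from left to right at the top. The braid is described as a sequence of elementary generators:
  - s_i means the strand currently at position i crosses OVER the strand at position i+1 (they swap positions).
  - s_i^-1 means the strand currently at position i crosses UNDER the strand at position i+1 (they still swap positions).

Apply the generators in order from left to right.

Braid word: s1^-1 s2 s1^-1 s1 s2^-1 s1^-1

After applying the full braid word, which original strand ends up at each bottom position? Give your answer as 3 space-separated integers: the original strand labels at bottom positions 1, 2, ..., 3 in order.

Answer: 1 2 3

Derivation:
Gen 1 (s1^-1): strand 1 crosses under strand 2. Perm now: [2 1 3]
Gen 2 (s2): strand 1 crosses over strand 3. Perm now: [2 3 1]
Gen 3 (s1^-1): strand 2 crosses under strand 3. Perm now: [3 2 1]
Gen 4 (s1): strand 3 crosses over strand 2. Perm now: [2 3 1]
Gen 5 (s2^-1): strand 3 crosses under strand 1. Perm now: [2 1 3]
Gen 6 (s1^-1): strand 2 crosses under strand 1. Perm now: [1 2 3]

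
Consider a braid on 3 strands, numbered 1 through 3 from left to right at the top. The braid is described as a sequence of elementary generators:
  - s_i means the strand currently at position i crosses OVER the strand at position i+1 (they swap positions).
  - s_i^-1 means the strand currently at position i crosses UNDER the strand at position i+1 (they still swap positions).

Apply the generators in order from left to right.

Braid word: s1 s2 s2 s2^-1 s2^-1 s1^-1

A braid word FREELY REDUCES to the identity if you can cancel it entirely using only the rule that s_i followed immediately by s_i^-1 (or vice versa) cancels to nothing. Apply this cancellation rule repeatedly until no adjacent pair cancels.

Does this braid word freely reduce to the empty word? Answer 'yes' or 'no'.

Answer: yes

Derivation:
Gen 1 (s1): push. Stack: [s1]
Gen 2 (s2): push. Stack: [s1 s2]
Gen 3 (s2): push. Stack: [s1 s2 s2]
Gen 4 (s2^-1): cancels prior s2. Stack: [s1 s2]
Gen 5 (s2^-1): cancels prior s2. Stack: [s1]
Gen 6 (s1^-1): cancels prior s1. Stack: []
Reduced word: (empty)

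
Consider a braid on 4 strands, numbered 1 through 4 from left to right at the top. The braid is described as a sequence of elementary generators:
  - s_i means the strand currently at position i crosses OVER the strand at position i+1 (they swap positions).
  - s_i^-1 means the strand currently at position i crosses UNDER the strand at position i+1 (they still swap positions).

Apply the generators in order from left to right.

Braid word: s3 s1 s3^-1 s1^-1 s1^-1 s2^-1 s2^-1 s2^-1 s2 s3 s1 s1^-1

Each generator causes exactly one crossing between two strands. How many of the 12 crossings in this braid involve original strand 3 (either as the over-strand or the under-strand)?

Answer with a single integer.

Gen 1: crossing 3x4. Involves strand 3? yes. Count so far: 1
Gen 2: crossing 1x2. Involves strand 3? no. Count so far: 1
Gen 3: crossing 4x3. Involves strand 3? yes. Count so far: 2
Gen 4: crossing 2x1. Involves strand 3? no. Count so far: 2
Gen 5: crossing 1x2. Involves strand 3? no. Count so far: 2
Gen 6: crossing 1x3. Involves strand 3? yes. Count so far: 3
Gen 7: crossing 3x1. Involves strand 3? yes. Count so far: 4
Gen 8: crossing 1x3. Involves strand 3? yes. Count so far: 5
Gen 9: crossing 3x1. Involves strand 3? yes. Count so far: 6
Gen 10: crossing 3x4. Involves strand 3? yes. Count so far: 7
Gen 11: crossing 2x1. Involves strand 3? no. Count so far: 7
Gen 12: crossing 1x2. Involves strand 3? no. Count so far: 7

Answer: 7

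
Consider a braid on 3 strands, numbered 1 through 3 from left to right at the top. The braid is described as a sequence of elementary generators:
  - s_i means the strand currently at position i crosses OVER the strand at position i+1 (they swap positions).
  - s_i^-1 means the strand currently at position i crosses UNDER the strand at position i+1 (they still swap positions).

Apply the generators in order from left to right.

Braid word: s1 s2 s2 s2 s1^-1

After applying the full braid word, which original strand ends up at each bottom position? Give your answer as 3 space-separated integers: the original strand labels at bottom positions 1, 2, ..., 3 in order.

Gen 1 (s1): strand 1 crosses over strand 2. Perm now: [2 1 3]
Gen 2 (s2): strand 1 crosses over strand 3. Perm now: [2 3 1]
Gen 3 (s2): strand 3 crosses over strand 1. Perm now: [2 1 3]
Gen 4 (s2): strand 1 crosses over strand 3. Perm now: [2 3 1]
Gen 5 (s1^-1): strand 2 crosses under strand 3. Perm now: [3 2 1]

Answer: 3 2 1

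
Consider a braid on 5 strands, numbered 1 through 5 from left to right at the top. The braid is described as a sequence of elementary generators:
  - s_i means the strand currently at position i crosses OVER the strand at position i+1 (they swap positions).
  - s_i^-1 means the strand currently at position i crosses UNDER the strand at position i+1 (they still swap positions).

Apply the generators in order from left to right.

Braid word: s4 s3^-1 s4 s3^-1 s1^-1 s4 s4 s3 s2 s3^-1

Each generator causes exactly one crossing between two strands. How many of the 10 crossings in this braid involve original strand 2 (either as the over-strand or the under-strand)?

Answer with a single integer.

Answer: 1

Derivation:
Gen 1: crossing 4x5. Involves strand 2? no. Count so far: 0
Gen 2: crossing 3x5. Involves strand 2? no. Count so far: 0
Gen 3: crossing 3x4. Involves strand 2? no. Count so far: 0
Gen 4: crossing 5x4. Involves strand 2? no. Count so far: 0
Gen 5: crossing 1x2. Involves strand 2? yes. Count so far: 1
Gen 6: crossing 5x3. Involves strand 2? no. Count so far: 1
Gen 7: crossing 3x5. Involves strand 2? no. Count so far: 1
Gen 8: crossing 4x5. Involves strand 2? no. Count so far: 1
Gen 9: crossing 1x5. Involves strand 2? no. Count so far: 1
Gen 10: crossing 1x4. Involves strand 2? no. Count so far: 1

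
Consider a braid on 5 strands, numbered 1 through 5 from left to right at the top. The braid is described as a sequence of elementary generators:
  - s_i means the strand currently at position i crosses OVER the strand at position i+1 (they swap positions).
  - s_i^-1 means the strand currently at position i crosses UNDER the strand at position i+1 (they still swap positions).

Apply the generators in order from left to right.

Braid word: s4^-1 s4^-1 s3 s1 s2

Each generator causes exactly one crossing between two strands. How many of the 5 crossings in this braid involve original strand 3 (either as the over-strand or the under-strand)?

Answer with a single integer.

Gen 1: crossing 4x5. Involves strand 3? no. Count so far: 0
Gen 2: crossing 5x4. Involves strand 3? no. Count so far: 0
Gen 3: crossing 3x4. Involves strand 3? yes. Count so far: 1
Gen 4: crossing 1x2. Involves strand 3? no. Count so far: 1
Gen 5: crossing 1x4. Involves strand 3? no. Count so far: 1

Answer: 1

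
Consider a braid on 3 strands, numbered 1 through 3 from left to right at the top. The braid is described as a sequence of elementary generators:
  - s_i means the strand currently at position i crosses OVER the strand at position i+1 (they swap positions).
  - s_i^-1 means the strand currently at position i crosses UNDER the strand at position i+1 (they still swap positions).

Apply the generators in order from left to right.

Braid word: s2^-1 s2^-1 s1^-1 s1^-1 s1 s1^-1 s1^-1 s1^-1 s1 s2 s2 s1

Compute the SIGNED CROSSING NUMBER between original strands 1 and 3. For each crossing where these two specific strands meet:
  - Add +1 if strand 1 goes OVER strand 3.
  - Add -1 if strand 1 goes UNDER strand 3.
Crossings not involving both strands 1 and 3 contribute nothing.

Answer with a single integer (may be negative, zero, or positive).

Gen 1: crossing 2x3. Both 1&3? no. Sum: 0
Gen 2: crossing 3x2. Both 1&3? no. Sum: 0
Gen 3: crossing 1x2. Both 1&3? no. Sum: 0
Gen 4: crossing 2x1. Both 1&3? no. Sum: 0
Gen 5: crossing 1x2. Both 1&3? no. Sum: 0
Gen 6: crossing 2x1. Both 1&3? no. Sum: 0
Gen 7: crossing 1x2. Both 1&3? no. Sum: 0
Gen 8: crossing 2x1. Both 1&3? no. Sum: 0
Gen 9: crossing 1x2. Both 1&3? no. Sum: 0
Gen 10: 1 over 3. Both 1&3? yes. Contrib: +1. Sum: 1
Gen 11: 3 over 1. Both 1&3? yes. Contrib: -1. Sum: 0
Gen 12: crossing 2x1. Both 1&3? no. Sum: 0

Answer: 0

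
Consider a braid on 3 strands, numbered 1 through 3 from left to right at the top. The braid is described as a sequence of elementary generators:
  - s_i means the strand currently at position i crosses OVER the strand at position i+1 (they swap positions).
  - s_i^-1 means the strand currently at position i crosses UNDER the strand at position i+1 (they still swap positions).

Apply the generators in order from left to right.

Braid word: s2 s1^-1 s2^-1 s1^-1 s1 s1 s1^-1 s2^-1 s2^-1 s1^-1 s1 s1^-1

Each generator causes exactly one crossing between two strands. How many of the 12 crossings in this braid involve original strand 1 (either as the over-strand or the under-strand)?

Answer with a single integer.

Answer: 4

Derivation:
Gen 1: crossing 2x3. Involves strand 1? no. Count so far: 0
Gen 2: crossing 1x3. Involves strand 1? yes. Count so far: 1
Gen 3: crossing 1x2. Involves strand 1? yes. Count so far: 2
Gen 4: crossing 3x2. Involves strand 1? no. Count so far: 2
Gen 5: crossing 2x3. Involves strand 1? no. Count so far: 2
Gen 6: crossing 3x2. Involves strand 1? no. Count so far: 2
Gen 7: crossing 2x3. Involves strand 1? no. Count so far: 2
Gen 8: crossing 2x1. Involves strand 1? yes. Count so far: 3
Gen 9: crossing 1x2. Involves strand 1? yes. Count so far: 4
Gen 10: crossing 3x2. Involves strand 1? no. Count so far: 4
Gen 11: crossing 2x3. Involves strand 1? no. Count so far: 4
Gen 12: crossing 3x2. Involves strand 1? no. Count so far: 4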